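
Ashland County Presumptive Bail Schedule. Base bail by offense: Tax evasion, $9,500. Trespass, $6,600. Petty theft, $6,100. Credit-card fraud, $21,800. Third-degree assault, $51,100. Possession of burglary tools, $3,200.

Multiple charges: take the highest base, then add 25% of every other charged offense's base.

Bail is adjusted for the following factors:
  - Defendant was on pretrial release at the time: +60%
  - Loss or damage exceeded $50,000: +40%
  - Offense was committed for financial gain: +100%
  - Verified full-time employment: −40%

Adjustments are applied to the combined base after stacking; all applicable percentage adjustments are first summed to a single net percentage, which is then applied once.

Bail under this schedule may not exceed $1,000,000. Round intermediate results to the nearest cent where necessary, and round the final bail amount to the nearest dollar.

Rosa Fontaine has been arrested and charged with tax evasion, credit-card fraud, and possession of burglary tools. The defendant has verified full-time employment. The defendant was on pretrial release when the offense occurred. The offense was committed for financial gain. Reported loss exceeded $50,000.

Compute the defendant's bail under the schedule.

$64,935

Base amounts from the schedule: tax evasion $9,500; credit-card fraud $21,800; possession of burglary tools $3,200.
Stacking rule: highest base plus 25% of each additional charge. Highest is credit-card fraud at $21,800. Additional: $9,500 × 25% = $2,375; $3,200 × 25% = $800. Combined base = $21,800 + $3,175 = $24,975.
Net percentage adjustment: +60% +40% +100% −40% = +160%. $24,975 × 2.6 = $64,935.
$64,935 is within the $1,000,000 maximum.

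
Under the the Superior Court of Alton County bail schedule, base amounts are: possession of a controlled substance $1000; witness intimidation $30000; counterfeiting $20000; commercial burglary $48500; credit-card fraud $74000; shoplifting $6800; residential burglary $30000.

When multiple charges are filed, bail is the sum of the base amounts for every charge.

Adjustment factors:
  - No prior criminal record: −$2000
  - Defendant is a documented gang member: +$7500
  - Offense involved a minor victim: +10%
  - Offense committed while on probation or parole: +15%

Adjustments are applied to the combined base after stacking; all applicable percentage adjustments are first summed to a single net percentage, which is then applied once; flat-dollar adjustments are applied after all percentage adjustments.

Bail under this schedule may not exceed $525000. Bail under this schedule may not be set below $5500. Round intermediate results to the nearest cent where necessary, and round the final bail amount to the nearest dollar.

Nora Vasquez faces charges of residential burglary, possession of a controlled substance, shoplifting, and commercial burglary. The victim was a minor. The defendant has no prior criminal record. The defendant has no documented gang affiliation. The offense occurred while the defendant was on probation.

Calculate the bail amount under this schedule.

$105875

Base amounts from the schedule: residential burglary $30000; possession of a controlled substance $1000; shoplifting $6800; commercial burglary $48500.
Stacking rule: sum of all bases. $30000 + $1000 + $6800 + $48500 = $86300.
Net percentage adjustment: +10% +15% = +25%. $86300 × 1.25 = $107875.
No prior criminal record (−$2000 flat): $107875 − $2000 = $105875.
$105875 is within the $525000 maximum.
$105875 is at or above the $5500 minimum.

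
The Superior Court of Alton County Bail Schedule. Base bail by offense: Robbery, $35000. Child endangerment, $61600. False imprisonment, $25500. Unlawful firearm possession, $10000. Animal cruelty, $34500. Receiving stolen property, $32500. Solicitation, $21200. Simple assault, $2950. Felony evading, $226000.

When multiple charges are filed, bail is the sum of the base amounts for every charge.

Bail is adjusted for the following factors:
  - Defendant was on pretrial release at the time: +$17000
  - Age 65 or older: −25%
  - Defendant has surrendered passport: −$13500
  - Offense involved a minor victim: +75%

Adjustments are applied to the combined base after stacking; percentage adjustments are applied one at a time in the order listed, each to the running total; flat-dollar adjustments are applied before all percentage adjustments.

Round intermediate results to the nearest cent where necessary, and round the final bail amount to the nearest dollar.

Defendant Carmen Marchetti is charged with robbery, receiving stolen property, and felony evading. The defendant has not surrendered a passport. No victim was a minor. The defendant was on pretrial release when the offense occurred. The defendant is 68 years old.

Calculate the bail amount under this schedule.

$232875

Base amounts from the schedule: robbery $35000; receiving stolen property $32500; felony evading $226000.
Stacking rule: sum of all bases. $35000 + $32500 + $226000 = $293500.
Defendant was on pretrial release at the time (+$17000 flat): $293500 + $17000 = $310500.
Age 65 or older (−25%): $310500 × 0.75 = $232875.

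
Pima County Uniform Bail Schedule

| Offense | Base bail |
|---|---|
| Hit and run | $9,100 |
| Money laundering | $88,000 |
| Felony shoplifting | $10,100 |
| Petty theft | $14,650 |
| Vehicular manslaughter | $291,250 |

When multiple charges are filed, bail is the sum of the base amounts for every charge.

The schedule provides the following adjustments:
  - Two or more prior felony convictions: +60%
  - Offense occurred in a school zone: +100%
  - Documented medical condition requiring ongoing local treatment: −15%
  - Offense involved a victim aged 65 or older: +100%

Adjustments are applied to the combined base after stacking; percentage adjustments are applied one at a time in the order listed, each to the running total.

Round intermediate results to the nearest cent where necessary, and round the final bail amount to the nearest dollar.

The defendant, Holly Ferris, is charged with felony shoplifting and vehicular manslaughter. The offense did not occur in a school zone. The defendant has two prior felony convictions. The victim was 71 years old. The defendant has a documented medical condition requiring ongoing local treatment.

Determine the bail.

Base amounts from the schedule: felony shoplifting $10,100; vehicular manslaughter $291,250.
Stacking rule: sum of all bases. $10,100 + $291,250 = $301,350.
Two or more prior felony convictions (+60%): $301,350 × 1.6 = $482,160.
Documented medical condition requiring ongoing local treatment (−15%): $482,160 × 0.85 = $409,836.
Offense involved a victim aged 65 or older (+100%): $409,836 × 2 = $819,672.

$819,672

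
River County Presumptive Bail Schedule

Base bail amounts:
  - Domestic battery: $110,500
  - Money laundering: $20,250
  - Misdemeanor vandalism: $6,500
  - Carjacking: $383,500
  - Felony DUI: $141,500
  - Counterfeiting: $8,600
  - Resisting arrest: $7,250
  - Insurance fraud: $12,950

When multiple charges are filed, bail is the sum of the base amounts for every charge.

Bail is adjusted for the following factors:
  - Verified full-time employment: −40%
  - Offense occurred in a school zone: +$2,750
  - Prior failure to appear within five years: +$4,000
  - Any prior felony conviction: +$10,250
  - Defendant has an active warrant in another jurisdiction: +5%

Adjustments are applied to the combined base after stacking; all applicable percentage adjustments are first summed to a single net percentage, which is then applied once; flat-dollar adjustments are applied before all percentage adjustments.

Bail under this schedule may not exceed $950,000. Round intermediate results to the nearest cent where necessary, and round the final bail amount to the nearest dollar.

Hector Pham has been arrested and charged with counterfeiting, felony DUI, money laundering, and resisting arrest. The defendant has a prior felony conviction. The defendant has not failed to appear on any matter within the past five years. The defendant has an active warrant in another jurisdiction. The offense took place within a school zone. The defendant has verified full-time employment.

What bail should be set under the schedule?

$123,890

Base amounts from the schedule: counterfeiting $8,600; felony DUI $141,500; money laundering $20,250; resisting arrest $7,250.
Stacking rule: sum of all bases. $8,600 + $141,500 + $20,250 + $7,250 = $177,600.
Offense occurred in a school zone (+$2,750 flat): $177,600 + $2,750 = $180,350.
Any prior felony conviction (+$10,250 flat): $180,350 + $10,250 = $190,600.
Net percentage adjustment: −40% +5% = −35%. $190,600 × 0.65 = $123,890.
$123,890 is within the $950,000 maximum.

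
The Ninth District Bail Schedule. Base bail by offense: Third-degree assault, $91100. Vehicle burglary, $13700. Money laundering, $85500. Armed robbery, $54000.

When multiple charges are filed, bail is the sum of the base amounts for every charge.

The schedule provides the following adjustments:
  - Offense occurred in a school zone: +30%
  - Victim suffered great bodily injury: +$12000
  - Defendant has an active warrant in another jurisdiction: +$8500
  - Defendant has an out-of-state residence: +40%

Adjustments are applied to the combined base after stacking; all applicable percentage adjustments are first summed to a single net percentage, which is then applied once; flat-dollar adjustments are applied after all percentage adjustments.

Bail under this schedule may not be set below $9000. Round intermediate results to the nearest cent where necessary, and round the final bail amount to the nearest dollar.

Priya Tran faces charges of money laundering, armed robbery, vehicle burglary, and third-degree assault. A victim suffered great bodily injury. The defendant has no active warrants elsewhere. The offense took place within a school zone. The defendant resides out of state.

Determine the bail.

$427310

Base amounts from the schedule: money laundering $85500; armed robbery $54000; vehicle burglary $13700; third-degree assault $91100.
Stacking rule: sum of all bases. $85500 + $54000 + $13700 + $91100 = $244300.
Net percentage adjustment: +30% +40% = +70%. $244300 × 1.7 = $415310.
Victim suffered great bodily injury (+$12000 flat): $415310 + $12000 = $427310.
$427310 is at or above the $9000 minimum.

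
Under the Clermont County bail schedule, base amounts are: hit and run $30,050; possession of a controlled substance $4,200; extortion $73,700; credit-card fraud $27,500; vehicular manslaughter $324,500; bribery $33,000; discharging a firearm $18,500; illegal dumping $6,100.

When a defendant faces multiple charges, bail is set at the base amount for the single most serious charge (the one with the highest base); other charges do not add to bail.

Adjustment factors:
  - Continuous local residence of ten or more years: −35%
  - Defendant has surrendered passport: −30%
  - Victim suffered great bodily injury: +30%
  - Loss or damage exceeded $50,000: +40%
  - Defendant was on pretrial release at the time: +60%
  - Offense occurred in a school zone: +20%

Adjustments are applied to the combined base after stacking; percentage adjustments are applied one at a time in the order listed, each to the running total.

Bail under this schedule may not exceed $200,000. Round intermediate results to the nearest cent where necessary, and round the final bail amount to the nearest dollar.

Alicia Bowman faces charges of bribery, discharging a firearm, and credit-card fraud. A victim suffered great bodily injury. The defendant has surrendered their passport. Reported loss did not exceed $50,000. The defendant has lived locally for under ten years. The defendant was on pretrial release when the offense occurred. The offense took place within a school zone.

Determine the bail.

Base amounts from the schedule: bribery $33,000; discharging a firearm $18,500; credit-card fraud $27,500.
Stacking rule: use the highest base only. Highest is bribery at $33,000. Combined base = $33,000.
Defendant has surrendered passport (−30%): $33,000 × 0.7 = $23,100.
Victim suffered great bodily injury (+30%): $23,100 × 1.3 = $30,030.
Defendant was on pretrial release at the time (+60%): $30,030 × 1.6 = $48,048.
Offense occurred in a school zone (+20%): $48,048 × 1.2 = $57,657.60.
$57,657.60 is within the $200,000 maximum.
Rounded to the nearest dollar: $57,658.

$57,658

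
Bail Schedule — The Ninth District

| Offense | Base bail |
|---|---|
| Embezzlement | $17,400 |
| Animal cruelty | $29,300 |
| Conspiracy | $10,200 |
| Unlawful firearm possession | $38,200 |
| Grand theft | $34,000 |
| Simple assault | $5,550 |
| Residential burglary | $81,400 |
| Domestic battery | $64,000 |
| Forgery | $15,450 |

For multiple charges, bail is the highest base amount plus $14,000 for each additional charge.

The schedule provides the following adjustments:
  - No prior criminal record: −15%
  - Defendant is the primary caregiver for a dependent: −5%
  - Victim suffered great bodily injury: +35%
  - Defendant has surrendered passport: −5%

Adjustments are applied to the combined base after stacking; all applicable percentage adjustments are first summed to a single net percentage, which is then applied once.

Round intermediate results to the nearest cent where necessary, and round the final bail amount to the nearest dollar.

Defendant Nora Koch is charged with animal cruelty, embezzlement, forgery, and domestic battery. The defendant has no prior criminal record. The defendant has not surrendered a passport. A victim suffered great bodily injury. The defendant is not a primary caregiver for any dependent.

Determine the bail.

$127,200

Base amounts from the schedule: animal cruelty $29,300; embezzlement $17,400; forgery $15,450; domestic battery $64,000.
Stacking rule: highest base plus $14,000 per additional charge. Highest is domestic battery at $64,000; 3 additional charges → +$42,000. Combined base = $106,000.
Net percentage adjustment: −15% +35% = +20%. $106,000 × 1.2 = $127,200.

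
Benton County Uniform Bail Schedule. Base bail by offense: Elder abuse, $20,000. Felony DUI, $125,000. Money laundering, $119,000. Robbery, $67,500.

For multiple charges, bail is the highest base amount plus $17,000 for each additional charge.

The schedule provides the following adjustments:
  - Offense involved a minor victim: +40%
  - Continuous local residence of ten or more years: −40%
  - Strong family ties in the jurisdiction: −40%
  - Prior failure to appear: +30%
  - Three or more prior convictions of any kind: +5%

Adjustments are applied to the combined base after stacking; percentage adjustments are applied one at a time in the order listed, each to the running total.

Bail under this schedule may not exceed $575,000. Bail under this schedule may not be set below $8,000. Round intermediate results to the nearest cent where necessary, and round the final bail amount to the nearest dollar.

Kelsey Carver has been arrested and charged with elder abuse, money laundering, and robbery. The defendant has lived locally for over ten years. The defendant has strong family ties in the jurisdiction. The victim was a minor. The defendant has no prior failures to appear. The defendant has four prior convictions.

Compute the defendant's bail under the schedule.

Base amounts from the schedule: elder abuse $20,000; money laundering $119,000; robbery $67,500.
Stacking rule: highest base plus $17,000 per additional charge. Highest is money laundering at $119,000; 2 additional charges → +$34,000. Combined base = $153,000.
Offense involved a minor victim (+40%): $153,000 × 1.4 = $214,200.
Continuous local residence of ten or more years (−40%): $214,200 × 0.6 = $128,520.
Strong family ties in the jurisdiction (−40%): $128,520 × 0.6 = $77,112.
Three or more prior convictions of any kind (+5%): $77,112 × 1.05 = $80,967.60.
$80,967.60 is within the $575,000 maximum.
$80,967.60 is at or above the $8,000 minimum.
Rounded to the nearest dollar: $80,968.

$80,968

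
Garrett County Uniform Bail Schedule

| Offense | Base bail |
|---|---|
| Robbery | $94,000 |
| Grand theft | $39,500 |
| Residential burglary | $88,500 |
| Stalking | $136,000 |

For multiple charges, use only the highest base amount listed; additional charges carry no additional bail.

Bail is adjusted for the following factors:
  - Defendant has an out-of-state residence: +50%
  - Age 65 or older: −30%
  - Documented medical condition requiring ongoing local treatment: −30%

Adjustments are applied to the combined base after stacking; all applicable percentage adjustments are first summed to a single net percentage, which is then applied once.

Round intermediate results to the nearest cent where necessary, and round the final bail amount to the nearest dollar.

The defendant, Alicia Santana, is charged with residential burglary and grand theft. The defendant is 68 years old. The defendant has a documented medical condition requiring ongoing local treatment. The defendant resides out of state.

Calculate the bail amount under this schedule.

$79,650

Base amounts from the schedule: residential burglary $88,500; grand theft $39,500.
Stacking rule: use the highest base only. Highest is residential burglary at $88,500. Combined base = $88,500.
Net percentage adjustment: +50% −30% −30% = −10%. $88,500 × 0.9 = $79,650.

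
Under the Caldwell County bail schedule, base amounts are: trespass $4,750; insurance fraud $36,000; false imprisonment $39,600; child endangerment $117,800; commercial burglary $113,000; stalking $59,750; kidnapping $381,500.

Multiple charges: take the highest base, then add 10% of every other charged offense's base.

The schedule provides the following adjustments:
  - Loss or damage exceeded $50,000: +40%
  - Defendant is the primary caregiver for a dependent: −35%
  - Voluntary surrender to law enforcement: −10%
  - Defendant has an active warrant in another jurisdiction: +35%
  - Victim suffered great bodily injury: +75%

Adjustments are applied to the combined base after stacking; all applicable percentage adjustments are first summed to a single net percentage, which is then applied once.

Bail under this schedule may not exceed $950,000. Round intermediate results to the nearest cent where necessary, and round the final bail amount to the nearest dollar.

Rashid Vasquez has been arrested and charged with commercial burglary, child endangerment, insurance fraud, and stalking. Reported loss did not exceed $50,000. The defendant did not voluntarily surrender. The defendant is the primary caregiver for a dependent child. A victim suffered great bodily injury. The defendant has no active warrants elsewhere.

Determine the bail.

Base amounts from the schedule: commercial burglary $113,000; child endangerment $117,800; insurance fraud $36,000; stalking $59,750.
Stacking rule: highest base plus 10% of each additional charge. Highest is child endangerment at $117,800. Additional: $113,000 × 10% = $11,300; $36,000 × 10% = $3,600; $59,750 × 10% = $5,975. Combined base = $117,800 + $20,875 = $138,675.
Net percentage adjustment: −35% +75% = +40%. $138,675 × 1.4 = $194,145.
$194,145 is within the $950,000 maximum.

$194,145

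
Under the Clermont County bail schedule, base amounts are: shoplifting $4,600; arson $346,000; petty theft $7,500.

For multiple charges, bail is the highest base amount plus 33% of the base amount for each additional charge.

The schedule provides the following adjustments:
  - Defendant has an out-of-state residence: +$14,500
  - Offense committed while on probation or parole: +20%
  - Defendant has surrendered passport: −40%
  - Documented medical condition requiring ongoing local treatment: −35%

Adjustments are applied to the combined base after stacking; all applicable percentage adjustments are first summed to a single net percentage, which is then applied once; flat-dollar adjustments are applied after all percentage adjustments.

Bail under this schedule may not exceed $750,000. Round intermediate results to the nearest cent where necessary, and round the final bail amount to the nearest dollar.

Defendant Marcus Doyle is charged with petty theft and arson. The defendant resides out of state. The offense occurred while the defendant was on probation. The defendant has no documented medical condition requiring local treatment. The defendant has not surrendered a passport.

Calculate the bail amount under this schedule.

$432,670

Base amounts from the schedule: petty theft $7,500; arson $346,000.
Stacking rule: highest base plus 33% of each additional charge. Highest is arson at $346,000. Additional: $7,500 × 33% = $2,475. Combined base = $346,000 + $2,475 = $348,475.
Offense committed while on probation or parole (+20%): $348,475 × 1.2 = $418,170.
Defendant has an out-of-state residence (+$14,500 flat): $418,170 + $14,500 = $432,670.
$432,670 is within the $750,000 maximum.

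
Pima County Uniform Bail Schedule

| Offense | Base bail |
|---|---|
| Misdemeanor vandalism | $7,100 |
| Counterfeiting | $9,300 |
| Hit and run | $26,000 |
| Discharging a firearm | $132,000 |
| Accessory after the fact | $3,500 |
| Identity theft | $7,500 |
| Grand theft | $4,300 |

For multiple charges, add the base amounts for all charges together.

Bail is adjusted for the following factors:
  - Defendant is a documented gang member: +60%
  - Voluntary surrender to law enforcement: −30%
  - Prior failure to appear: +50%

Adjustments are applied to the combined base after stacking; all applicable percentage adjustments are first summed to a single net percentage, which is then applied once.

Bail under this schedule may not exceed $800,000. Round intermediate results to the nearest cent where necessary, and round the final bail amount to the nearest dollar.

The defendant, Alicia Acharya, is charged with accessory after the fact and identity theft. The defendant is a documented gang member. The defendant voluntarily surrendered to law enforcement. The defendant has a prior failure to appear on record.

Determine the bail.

$19,800

Base amounts from the schedule: accessory after the fact $3,500; identity theft $7,500.
Stacking rule: sum of all bases. $3,500 + $7,500 = $11,000.
Net percentage adjustment: +60% −30% +50% = +80%. $11,000 × 1.8 = $19,800.
$19,800 is within the $800,000 maximum.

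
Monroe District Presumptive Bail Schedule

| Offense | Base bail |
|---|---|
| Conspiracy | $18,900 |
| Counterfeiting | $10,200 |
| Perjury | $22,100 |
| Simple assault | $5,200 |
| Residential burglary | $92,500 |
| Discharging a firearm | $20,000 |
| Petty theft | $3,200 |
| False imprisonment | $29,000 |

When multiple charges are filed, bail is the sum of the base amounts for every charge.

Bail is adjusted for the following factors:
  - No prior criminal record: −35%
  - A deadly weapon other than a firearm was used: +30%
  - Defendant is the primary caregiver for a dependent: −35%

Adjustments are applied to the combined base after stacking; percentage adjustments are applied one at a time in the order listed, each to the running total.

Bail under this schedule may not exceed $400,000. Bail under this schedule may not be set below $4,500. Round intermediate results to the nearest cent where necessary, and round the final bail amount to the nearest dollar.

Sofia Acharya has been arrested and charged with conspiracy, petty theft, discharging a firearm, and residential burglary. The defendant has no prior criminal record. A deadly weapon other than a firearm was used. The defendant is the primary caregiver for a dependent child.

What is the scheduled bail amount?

$73,929

Base amounts from the schedule: conspiracy $18,900; petty theft $3,200; discharging a firearm $20,000; residential burglary $92,500.
Stacking rule: sum of all bases. $18,900 + $3,200 + $20,000 + $92,500 = $134,600.
No prior criminal record (−35%): $134,600 × 0.65 = $87,490.
A deadly weapon other than a firearm was used (+30%): $87,490 × 1.3 = $113,737.
Defendant is the primary caregiver for a dependent (−35%): $113,737 × 0.65 = $73,929.05.
$73,929.05 is within the $400,000 maximum.
$73,929.05 is at or above the $4,500 minimum.
Rounded to the nearest dollar: $73,929.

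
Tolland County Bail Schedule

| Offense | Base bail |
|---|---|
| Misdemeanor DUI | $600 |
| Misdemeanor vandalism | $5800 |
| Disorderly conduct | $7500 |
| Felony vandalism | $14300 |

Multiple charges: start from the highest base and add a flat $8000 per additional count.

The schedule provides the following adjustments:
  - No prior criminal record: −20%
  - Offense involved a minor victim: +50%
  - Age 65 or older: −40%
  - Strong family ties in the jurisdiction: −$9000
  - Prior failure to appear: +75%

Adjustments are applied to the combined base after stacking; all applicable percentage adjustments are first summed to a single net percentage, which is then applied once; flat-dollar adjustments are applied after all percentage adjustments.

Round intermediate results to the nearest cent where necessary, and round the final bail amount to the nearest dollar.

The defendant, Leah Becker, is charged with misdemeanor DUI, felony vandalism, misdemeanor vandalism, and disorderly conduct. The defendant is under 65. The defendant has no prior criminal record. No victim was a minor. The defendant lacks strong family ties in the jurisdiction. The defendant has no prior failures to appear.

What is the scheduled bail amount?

Base amounts from the schedule: misdemeanor DUI $600; felony vandalism $14300; misdemeanor vandalism $5800; disorderly conduct $7500.
Stacking rule: highest base plus $8000 per additional charge. Highest is felony vandalism at $14300; 3 additional charges → +$24000. Combined base = $38300.
No prior criminal record (−20%): $38300 × 0.8 = $30640.

$30640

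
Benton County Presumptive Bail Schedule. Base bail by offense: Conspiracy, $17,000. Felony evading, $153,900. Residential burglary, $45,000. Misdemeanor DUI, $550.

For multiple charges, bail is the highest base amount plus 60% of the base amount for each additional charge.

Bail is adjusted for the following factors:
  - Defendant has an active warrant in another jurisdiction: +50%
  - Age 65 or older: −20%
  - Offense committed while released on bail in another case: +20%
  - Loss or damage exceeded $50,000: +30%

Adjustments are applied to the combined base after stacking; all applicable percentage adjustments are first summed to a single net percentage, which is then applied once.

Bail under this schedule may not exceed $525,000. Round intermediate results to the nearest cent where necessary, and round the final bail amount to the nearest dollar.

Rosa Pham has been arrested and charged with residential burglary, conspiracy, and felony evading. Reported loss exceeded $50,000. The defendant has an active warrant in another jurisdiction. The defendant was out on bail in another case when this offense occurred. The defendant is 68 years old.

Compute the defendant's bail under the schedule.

$343,980

Base amounts from the schedule: residential burglary $45,000; conspiracy $17,000; felony evading $153,900.
Stacking rule: highest base plus 60% of each additional charge. Highest is felony evading at $153,900. Additional: $45,000 × 60% = $27,000; $17,000 × 60% = $10,200. Combined base = $153,900 + $37,200 = $191,100.
Net percentage adjustment: +50% −20% +20% +30% = +80%. $191,100 × 1.8 = $343,980.
$343,980 is within the $525,000 maximum.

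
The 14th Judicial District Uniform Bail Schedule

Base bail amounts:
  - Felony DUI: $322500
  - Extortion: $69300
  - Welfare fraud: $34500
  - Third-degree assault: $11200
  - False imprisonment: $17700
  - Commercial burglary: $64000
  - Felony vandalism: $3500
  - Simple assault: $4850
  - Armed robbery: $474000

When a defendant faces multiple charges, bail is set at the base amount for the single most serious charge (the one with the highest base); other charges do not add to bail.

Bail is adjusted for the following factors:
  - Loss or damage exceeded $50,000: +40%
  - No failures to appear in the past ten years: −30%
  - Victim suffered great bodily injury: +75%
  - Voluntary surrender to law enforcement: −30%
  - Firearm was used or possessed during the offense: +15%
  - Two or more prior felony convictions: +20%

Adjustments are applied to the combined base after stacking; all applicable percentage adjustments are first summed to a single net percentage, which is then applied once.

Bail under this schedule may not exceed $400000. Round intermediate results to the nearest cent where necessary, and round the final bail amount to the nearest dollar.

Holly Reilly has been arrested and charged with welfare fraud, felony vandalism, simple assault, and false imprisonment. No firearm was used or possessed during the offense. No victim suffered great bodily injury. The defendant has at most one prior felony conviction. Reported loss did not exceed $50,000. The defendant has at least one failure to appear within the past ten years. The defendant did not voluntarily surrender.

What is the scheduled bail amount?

Base amounts from the schedule: welfare fraud $34500; felony vandalism $3500; simple assault $4850; false imprisonment $17700.
Stacking rule: use the highest base only. Highest is welfare fraud at $34500. Combined base = $34500.
No adjustment factors apply to this defendant.
$34500 is within the $400000 maximum.

$34500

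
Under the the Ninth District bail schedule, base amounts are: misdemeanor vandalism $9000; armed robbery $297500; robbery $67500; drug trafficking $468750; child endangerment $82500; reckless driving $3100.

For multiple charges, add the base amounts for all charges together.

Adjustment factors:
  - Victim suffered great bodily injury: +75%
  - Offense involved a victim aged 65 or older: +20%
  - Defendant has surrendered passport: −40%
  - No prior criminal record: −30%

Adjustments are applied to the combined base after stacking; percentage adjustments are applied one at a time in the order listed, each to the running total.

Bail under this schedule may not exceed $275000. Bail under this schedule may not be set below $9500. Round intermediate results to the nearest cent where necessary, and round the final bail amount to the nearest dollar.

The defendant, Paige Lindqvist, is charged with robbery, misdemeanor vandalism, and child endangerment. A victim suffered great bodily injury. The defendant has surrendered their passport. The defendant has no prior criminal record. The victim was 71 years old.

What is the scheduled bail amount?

$140238

Base amounts from the schedule: robbery $67500; misdemeanor vandalism $9000; child endangerment $82500.
Stacking rule: sum of all bases. $67500 + $9000 + $82500 = $159000.
Victim suffered great bodily injury (+75%): $159000 × 1.75 = $278250.
Offense involved a victim aged 65 or older (+20%): $278250 × 1.2 = $333900.
Defendant has surrendered passport (−40%): $333900 × 0.6 = $200340.
No prior criminal record (−30%): $200340 × 0.7 = $140238.
$140238 is within the $275000 maximum.
$140238 is at or above the $9500 minimum.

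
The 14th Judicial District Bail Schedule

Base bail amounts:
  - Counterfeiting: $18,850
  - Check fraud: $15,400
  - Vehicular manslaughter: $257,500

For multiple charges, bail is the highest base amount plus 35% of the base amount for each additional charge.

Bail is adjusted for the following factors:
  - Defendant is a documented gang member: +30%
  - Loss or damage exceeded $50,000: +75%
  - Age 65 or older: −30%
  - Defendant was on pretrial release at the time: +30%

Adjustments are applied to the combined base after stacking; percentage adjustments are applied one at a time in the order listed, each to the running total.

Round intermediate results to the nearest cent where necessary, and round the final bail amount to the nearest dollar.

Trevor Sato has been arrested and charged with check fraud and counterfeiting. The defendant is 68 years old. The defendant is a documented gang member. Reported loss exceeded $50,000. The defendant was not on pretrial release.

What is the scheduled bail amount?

Base amounts from the schedule: check fraud $15,400; counterfeiting $18,850.
Stacking rule: highest base plus 35% of each additional charge. Highest is counterfeiting at $18,850. Additional: $15,400 × 35% = $5,390. Combined base = $18,850 + $5,390 = $24,240.
Defendant is a documented gang member (+30%): $24,240 × 1.3 = $31,512.
Loss or damage exceeded $50,000 (+75%): $31,512 × 1.75 = $55,146.
Age 65 or older (−30%): $55,146 × 0.7 = $38,602.20.
Rounded to the nearest dollar: $38,602.

$38,602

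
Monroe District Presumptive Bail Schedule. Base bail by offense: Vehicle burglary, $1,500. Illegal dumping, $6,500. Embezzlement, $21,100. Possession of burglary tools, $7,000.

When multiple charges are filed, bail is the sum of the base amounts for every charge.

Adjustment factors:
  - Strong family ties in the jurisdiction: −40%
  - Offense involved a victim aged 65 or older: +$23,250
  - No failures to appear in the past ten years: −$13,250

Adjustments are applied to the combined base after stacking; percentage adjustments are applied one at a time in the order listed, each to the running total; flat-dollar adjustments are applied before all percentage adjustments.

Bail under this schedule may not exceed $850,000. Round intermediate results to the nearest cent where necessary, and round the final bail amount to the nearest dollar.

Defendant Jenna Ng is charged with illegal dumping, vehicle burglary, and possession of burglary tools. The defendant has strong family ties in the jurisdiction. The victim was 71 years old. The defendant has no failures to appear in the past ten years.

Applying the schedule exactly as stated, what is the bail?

Base amounts from the schedule: illegal dumping $6,500; vehicle burglary $1,500; possession of burglary tools $7,000.
Stacking rule: sum of all bases. $6,500 + $1,500 + $7,000 = $15,000.
Offense involved a victim aged 65 or older (+$23,250 flat): $15,000 + $23,250 = $38,250.
No failures to appear in the past ten years (−$13,250 flat): $38,250 − $13,250 = $25,000.
Strong family ties in the jurisdiction (−40%): $25,000 × 0.6 = $15,000.
$15,000 is within the $850,000 maximum.

$15,000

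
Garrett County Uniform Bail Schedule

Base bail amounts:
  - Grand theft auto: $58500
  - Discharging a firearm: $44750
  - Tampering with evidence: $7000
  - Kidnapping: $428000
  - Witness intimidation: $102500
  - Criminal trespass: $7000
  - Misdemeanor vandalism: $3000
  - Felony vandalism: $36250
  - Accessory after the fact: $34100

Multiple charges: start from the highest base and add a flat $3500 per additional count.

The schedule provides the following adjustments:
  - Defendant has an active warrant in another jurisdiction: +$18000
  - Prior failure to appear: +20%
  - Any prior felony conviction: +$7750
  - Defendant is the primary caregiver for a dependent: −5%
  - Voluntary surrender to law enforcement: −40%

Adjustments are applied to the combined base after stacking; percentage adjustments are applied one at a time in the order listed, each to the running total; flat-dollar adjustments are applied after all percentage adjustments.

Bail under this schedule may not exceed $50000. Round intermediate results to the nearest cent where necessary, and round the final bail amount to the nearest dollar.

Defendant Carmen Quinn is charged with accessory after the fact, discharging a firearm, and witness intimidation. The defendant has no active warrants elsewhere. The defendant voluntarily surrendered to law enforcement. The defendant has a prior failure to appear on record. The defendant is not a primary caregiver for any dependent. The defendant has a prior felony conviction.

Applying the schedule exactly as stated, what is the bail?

Base amounts from the schedule: accessory after the fact $34100; discharging a firearm $44750; witness intimidation $102500.
Stacking rule: highest base plus $3500 per additional charge. Highest is witness intimidation at $102500; 2 additional charges → +$7000. Combined base = $109500.
Prior failure to appear (+20%): $109500 × 1.2 = $131400.
Voluntary surrender to law enforcement (−40%): $131400 × 0.6 = $78840.
Any prior felony conviction (+$7750 flat): $78840 + $7750 = $86590.
Result $86590 exceeds the maximum of $50000; bail is capped at $50000.

$50000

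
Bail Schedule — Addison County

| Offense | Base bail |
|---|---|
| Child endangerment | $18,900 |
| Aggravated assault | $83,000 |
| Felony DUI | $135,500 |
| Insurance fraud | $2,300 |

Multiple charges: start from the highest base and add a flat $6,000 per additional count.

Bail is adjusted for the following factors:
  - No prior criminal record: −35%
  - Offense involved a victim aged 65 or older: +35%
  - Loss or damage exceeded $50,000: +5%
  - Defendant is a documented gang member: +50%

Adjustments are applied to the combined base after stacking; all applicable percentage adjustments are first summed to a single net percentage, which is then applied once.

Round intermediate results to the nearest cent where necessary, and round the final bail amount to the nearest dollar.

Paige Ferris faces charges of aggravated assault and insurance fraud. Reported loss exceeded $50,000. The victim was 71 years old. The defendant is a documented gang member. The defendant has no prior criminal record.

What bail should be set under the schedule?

$137,950

Base amounts from the schedule: aggravated assault $83,000; insurance fraud $2,300.
Stacking rule: highest base plus $6,000 per additional charge. Highest is aggravated assault at $83,000; 1 additional charge → +$6,000. Combined base = $89,000.
Net percentage adjustment: −35% +35% +5% +50% = +55%. $89,000 × 1.55 = $137,950.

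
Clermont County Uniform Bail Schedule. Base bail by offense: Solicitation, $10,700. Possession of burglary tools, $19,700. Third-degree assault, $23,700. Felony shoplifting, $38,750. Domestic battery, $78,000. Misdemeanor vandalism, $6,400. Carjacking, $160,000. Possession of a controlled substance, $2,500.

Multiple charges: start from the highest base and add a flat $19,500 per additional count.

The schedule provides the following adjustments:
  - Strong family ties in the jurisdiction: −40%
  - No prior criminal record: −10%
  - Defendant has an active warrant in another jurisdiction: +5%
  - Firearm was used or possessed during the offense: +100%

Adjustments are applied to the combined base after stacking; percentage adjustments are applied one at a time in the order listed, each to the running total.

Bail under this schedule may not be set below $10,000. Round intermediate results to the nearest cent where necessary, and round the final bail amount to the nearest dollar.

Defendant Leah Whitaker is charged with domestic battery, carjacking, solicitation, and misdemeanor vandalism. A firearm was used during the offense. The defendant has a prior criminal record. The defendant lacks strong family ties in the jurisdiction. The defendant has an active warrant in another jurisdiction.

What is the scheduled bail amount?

$458,850

Base amounts from the schedule: domestic battery $78,000; carjacking $160,000; solicitation $10,700; misdemeanor vandalism $6,400.
Stacking rule: highest base plus $19,500 per additional charge. Highest is carjacking at $160,000; 3 additional charges → +$58,500. Combined base = $218,500.
Defendant has an active warrant in another jurisdiction (+5%): $218,500 × 1.05 = $229,425.
Firearm was used or possessed during the offense (+100%): $229,425 × 2 = $458,850.
$458,850 is at or above the $10,000 minimum.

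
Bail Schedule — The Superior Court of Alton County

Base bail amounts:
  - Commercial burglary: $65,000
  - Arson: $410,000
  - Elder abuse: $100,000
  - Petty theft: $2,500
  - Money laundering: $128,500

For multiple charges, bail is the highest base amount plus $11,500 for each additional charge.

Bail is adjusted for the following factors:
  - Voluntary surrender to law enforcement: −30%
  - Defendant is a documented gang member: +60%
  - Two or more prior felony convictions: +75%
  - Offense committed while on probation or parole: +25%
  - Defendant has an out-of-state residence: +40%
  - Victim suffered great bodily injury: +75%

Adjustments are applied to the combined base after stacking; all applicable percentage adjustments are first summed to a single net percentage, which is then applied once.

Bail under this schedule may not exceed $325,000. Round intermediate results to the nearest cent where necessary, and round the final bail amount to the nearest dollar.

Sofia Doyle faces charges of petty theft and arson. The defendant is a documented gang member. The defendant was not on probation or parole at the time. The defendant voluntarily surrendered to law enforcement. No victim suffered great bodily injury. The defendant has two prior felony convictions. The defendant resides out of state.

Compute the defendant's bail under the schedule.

Base amounts from the schedule: petty theft $2,500; arson $410,000.
Stacking rule: highest base plus $11,500 per additional charge. Highest is arson at $410,000; 1 additional charge → +$11,500. Combined base = $421,500.
Net percentage adjustment: −30% +60% +75% +40% = +145%. $421,500 × 2.45 = $1,032,675.
Result $1,032,675 exceeds the maximum of $325,000; bail is capped at $325,000.

$325,000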